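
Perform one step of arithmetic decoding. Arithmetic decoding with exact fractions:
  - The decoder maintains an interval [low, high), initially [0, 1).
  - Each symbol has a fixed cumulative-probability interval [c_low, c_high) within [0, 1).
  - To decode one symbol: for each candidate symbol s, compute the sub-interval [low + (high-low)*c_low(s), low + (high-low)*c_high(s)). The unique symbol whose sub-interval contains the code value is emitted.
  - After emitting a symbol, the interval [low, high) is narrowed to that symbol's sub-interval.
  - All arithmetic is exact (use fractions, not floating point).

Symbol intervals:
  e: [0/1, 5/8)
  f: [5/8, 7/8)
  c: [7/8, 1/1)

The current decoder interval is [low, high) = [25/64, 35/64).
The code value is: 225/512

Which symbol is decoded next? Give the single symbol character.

Interval width = high − low = 35/64 − 25/64 = 5/32
Scaled code = (code − low) / width = (225/512 − 25/64) / 5/32 = 5/16
  e: [0/1, 5/8) ← scaled code falls here ✓
  f: [5/8, 7/8) 
  c: [7/8, 1/1) 

Answer: e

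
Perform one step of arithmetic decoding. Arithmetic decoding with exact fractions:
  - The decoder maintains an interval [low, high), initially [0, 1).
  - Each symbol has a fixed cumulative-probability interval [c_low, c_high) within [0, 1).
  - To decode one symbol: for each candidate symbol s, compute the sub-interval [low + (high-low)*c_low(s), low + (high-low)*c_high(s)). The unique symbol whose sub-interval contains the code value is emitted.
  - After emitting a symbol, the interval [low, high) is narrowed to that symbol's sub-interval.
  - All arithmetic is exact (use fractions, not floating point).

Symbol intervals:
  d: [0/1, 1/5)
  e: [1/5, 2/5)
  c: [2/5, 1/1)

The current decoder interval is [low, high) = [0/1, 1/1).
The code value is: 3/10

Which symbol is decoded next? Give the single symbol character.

Interval width = high − low = 1/1 − 0/1 = 1/1
Scaled code = (code − low) / width = (3/10 − 0/1) / 1/1 = 3/10
  d: [0/1, 1/5) 
  e: [1/5, 2/5) ← scaled code falls here ✓
  c: [2/5, 1/1) 

Answer: e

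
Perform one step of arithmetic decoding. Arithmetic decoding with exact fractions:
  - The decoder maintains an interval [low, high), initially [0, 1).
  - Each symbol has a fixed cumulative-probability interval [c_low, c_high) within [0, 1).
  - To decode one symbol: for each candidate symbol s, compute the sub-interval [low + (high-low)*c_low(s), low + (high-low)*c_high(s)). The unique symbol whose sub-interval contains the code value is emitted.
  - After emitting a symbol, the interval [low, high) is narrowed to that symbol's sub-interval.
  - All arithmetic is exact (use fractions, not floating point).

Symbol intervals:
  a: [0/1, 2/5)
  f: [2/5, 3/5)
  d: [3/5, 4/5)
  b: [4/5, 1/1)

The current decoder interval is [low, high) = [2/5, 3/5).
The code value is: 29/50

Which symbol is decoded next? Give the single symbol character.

Answer: b

Derivation:
Interval width = high − low = 3/5 − 2/5 = 1/5
Scaled code = (code − low) / width = (29/50 − 2/5) / 1/5 = 9/10
  a: [0/1, 2/5) 
  f: [2/5, 3/5) 
  d: [3/5, 4/5) 
  b: [4/5, 1/1) ← scaled code falls here ✓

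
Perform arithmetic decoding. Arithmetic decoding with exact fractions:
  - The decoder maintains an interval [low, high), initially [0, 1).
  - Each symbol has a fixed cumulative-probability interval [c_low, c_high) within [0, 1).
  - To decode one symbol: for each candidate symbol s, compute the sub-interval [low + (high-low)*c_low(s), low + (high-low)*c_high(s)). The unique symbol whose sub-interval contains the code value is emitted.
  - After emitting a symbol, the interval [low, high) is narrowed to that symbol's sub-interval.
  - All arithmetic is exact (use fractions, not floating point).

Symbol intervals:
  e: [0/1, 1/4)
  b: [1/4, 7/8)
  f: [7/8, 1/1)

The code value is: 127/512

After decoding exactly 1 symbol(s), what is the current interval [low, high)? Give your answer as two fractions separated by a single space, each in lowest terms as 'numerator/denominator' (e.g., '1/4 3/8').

Answer: 0/1 1/4

Derivation:
Step 1: interval [0/1, 1/1), width = 1/1 - 0/1 = 1/1
  'e': [0/1 + 1/1*0/1, 0/1 + 1/1*1/4) = [0/1, 1/4) <- contains code 127/512
  'b': [0/1 + 1/1*1/4, 0/1 + 1/1*7/8) = [1/4, 7/8)
  'f': [0/1 + 1/1*7/8, 0/1 + 1/1*1/1) = [7/8, 1/1)
  emit 'e', narrow to [0/1, 1/4)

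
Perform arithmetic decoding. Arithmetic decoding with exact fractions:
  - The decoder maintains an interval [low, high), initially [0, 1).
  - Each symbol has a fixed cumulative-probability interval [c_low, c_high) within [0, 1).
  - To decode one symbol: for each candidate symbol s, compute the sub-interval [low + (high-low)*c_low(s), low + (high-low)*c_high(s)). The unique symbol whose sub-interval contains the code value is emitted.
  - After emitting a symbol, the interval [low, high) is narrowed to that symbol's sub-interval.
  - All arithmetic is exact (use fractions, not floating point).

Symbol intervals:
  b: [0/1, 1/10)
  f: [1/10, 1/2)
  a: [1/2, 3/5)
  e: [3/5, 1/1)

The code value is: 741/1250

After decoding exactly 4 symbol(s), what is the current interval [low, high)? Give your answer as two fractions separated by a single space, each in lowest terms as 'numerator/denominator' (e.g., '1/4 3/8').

Step 1: interval [0/1, 1/1), width = 1/1 - 0/1 = 1/1
  'b': [0/1 + 1/1*0/1, 0/1 + 1/1*1/10) = [0/1, 1/10)
  'f': [0/1 + 1/1*1/10, 0/1 + 1/1*1/2) = [1/10, 1/2)
  'a': [0/1 + 1/1*1/2, 0/1 + 1/1*3/5) = [1/2, 3/5) <- contains code 741/1250
  'e': [0/1 + 1/1*3/5, 0/1 + 1/1*1/1) = [3/5, 1/1)
  emit 'a', narrow to [1/2, 3/5)
Step 2: interval [1/2, 3/5), width = 3/5 - 1/2 = 1/10
  'b': [1/2 + 1/10*0/1, 1/2 + 1/10*1/10) = [1/2, 51/100)
  'f': [1/2 + 1/10*1/10, 1/2 + 1/10*1/2) = [51/100, 11/20)
  'a': [1/2 + 1/10*1/2, 1/2 + 1/10*3/5) = [11/20, 14/25)
  'e': [1/2 + 1/10*3/5, 1/2 + 1/10*1/1) = [14/25, 3/5) <- contains code 741/1250
  emit 'e', narrow to [14/25, 3/5)
Step 3: interval [14/25, 3/5), width = 3/5 - 14/25 = 1/25
  'b': [14/25 + 1/25*0/1, 14/25 + 1/25*1/10) = [14/25, 141/250)
  'f': [14/25 + 1/25*1/10, 14/25 + 1/25*1/2) = [141/250, 29/50)
  'a': [14/25 + 1/25*1/2, 14/25 + 1/25*3/5) = [29/50, 73/125)
  'e': [14/25 + 1/25*3/5, 14/25 + 1/25*1/1) = [73/125, 3/5) <- contains code 741/1250
  emit 'e', narrow to [73/125, 3/5)
Step 4: interval [73/125, 3/5), width = 3/5 - 73/125 = 2/125
  'b': [73/125 + 2/125*0/1, 73/125 + 2/125*1/10) = [73/125, 366/625)
  'f': [73/125 + 2/125*1/10, 73/125 + 2/125*1/2) = [366/625, 74/125)
  'a': [73/125 + 2/125*1/2, 73/125 + 2/125*3/5) = [74/125, 371/625) <- contains code 741/1250
  'e': [73/125 + 2/125*3/5, 73/125 + 2/125*1/1) = [371/625, 3/5)
  emit 'a', narrow to [74/125, 371/625)

Answer: 74/125 371/625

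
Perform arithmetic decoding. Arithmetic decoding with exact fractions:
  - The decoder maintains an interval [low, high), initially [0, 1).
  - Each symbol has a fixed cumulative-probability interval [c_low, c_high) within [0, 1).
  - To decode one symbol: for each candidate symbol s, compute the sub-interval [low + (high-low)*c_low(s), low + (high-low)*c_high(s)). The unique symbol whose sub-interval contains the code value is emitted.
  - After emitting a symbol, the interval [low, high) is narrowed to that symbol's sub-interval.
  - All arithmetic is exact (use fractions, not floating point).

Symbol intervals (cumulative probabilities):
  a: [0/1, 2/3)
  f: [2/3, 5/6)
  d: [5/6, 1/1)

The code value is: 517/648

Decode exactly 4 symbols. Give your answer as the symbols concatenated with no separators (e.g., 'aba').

Step 1: interval [0/1, 1/1), width = 1/1 - 0/1 = 1/1
  'a': [0/1 + 1/1*0/1, 0/1 + 1/1*2/3) = [0/1, 2/3)
  'f': [0/1 + 1/1*2/3, 0/1 + 1/1*5/6) = [2/3, 5/6) <- contains code 517/648
  'd': [0/1 + 1/1*5/6, 0/1 + 1/1*1/1) = [5/6, 1/1)
  emit 'f', narrow to [2/3, 5/6)
Step 2: interval [2/3, 5/6), width = 5/6 - 2/3 = 1/6
  'a': [2/3 + 1/6*0/1, 2/3 + 1/6*2/3) = [2/3, 7/9)
  'f': [2/3 + 1/6*2/3, 2/3 + 1/6*5/6) = [7/9, 29/36) <- contains code 517/648
  'd': [2/3 + 1/6*5/6, 2/3 + 1/6*1/1) = [29/36, 5/6)
  emit 'f', narrow to [7/9, 29/36)
Step 3: interval [7/9, 29/36), width = 29/36 - 7/9 = 1/36
  'a': [7/9 + 1/36*0/1, 7/9 + 1/36*2/3) = [7/9, 43/54)
  'f': [7/9 + 1/36*2/3, 7/9 + 1/36*5/6) = [43/54, 173/216) <- contains code 517/648
  'd': [7/9 + 1/36*5/6, 7/9 + 1/36*1/1) = [173/216, 29/36)
  emit 'f', narrow to [43/54, 173/216)
Step 4: interval [43/54, 173/216), width = 173/216 - 43/54 = 1/216
  'a': [43/54 + 1/216*0/1, 43/54 + 1/216*2/3) = [43/54, 259/324) <- contains code 517/648
  'f': [43/54 + 1/216*2/3, 43/54 + 1/216*5/6) = [259/324, 1037/1296)
  'd': [43/54 + 1/216*5/6, 43/54 + 1/216*1/1) = [1037/1296, 173/216)
  emit 'a', narrow to [43/54, 259/324)

Answer: fffa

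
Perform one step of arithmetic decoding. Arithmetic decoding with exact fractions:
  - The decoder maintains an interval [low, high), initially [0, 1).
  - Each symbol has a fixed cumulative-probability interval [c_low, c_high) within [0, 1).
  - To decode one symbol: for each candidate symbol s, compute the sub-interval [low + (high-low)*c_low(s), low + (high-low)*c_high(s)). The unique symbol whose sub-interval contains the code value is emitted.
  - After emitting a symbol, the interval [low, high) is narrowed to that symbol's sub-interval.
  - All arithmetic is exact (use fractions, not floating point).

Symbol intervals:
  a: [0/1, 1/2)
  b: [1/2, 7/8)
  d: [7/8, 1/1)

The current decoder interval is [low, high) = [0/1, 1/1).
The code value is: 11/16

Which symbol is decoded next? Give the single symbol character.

Answer: b

Derivation:
Interval width = high − low = 1/1 − 0/1 = 1/1
Scaled code = (code − low) / width = (11/16 − 0/1) / 1/1 = 11/16
  a: [0/1, 1/2) 
  b: [1/2, 7/8) ← scaled code falls here ✓
  d: [7/8, 1/1) 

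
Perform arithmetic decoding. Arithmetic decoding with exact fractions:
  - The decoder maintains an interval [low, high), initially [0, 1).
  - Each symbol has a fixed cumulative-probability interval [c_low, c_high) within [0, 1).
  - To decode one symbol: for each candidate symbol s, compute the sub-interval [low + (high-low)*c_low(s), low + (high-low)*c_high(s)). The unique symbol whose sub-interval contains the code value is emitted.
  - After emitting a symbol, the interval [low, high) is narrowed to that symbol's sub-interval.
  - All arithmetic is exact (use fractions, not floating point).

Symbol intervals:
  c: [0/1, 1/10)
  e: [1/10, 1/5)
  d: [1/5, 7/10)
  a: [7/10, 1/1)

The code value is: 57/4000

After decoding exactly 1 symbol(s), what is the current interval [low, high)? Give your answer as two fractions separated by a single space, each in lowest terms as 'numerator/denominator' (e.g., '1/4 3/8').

Step 1: interval [0/1, 1/1), width = 1/1 - 0/1 = 1/1
  'c': [0/1 + 1/1*0/1, 0/1 + 1/1*1/10) = [0/1, 1/10) <- contains code 57/4000
  'e': [0/1 + 1/1*1/10, 0/1 + 1/1*1/5) = [1/10, 1/5)
  'd': [0/1 + 1/1*1/5, 0/1 + 1/1*7/10) = [1/5, 7/10)
  'a': [0/1 + 1/1*7/10, 0/1 + 1/1*1/1) = [7/10, 1/1)
  emit 'c', narrow to [0/1, 1/10)

Answer: 0/1 1/10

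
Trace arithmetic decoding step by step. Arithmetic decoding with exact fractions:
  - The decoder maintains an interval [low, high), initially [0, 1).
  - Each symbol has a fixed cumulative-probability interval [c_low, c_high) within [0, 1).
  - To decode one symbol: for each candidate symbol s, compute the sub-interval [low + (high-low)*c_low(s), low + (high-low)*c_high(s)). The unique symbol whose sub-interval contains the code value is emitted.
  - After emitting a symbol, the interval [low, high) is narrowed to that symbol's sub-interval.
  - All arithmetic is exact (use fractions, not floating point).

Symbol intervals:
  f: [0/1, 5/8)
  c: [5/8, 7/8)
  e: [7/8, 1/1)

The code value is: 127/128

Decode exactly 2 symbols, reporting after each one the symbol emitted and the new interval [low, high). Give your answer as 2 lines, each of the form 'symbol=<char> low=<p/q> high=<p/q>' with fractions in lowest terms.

Answer: symbol=e low=7/8 high=1/1
symbol=e low=63/64 high=1/1

Derivation:
Step 1: interval [0/1, 1/1), width = 1/1 - 0/1 = 1/1
  'f': [0/1 + 1/1*0/1, 0/1 + 1/1*5/8) = [0/1, 5/8)
  'c': [0/1 + 1/1*5/8, 0/1 + 1/1*7/8) = [5/8, 7/8)
  'e': [0/1 + 1/1*7/8, 0/1 + 1/1*1/1) = [7/8, 1/1) <- contains code 127/128
  emit 'e', narrow to [7/8, 1/1)
Step 2: interval [7/8, 1/1), width = 1/1 - 7/8 = 1/8
  'f': [7/8 + 1/8*0/1, 7/8 + 1/8*5/8) = [7/8, 61/64)
  'c': [7/8 + 1/8*5/8, 7/8 + 1/8*7/8) = [61/64, 63/64)
  'e': [7/8 + 1/8*7/8, 7/8 + 1/8*1/1) = [63/64, 1/1) <- contains code 127/128
  emit 'e', narrow to [63/64, 1/1)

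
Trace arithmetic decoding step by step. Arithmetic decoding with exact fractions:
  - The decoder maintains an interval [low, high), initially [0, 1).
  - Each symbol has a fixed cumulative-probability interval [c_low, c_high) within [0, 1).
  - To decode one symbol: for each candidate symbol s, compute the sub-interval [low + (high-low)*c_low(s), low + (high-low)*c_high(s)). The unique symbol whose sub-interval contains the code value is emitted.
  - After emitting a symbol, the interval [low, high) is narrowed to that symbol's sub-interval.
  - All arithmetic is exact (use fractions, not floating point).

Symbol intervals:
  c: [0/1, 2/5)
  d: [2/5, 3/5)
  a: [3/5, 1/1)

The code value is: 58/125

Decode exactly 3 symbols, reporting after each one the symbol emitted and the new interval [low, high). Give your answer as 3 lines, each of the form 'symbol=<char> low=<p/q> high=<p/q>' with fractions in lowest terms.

Step 1: interval [0/1, 1/1), width = 1/1 - 0/1 = 1/1
  'c': [0/1 + 1/1*0/1, 0/1 + 1/1*2/5) = [0/1, 2/5)
  'd': [0/1 + 1/1*2/5, 0/1 + 1/1*3/5) = [2/5, 3/5) <- contains code 58/125
  'a': [0/1 + 1/1*3/5, 0/1 + 1/1*1/1) = [3/5, 1/1)
  emit 'd', narrow to [2/5, 3/5)
Step 2: interval [2/5, 3/5), width = 3/5 - 2/5 = 1/5
  'c': [2/5 + 1/5*0/1, 2/5 + 1/5*2/5) = [2/5, 12/25) <- contains code 58/125
  'd': [2/5 + 1/5*2/5, 2/5 + 1/5*3/5) = [12/25, 13/25)
  'a': [2/5 + 1/5*3/5, 2/5 + 1/5*1/1) = [13/25, 3/5)
  emit 'c', narrow to [2/5, 12/25)
Step 3: interval [2/5, 12/25), width = 12/25 - 2/5 = 2/25
  'c': [2/5 + 2/25*0/1, 2/5 + 2/25*2/5) = [2/5, 54/125)
  'd': [2/5 + 2/25*2/5, 2/5 + 2/25*3/5) = [54/125, 56/125)
  'a': [2/5 + 2/25*3/5, 2/5 + 2/25*1/1) = [56/125, 12/25) <- contains code 58/125
  emit 'a', narrow to [56/125, 12/25)

Answer: symbol=d low=2/5 high=3/5
symbol=c low=2/5 high=12/25
symbol=a low=56/125 high=12/25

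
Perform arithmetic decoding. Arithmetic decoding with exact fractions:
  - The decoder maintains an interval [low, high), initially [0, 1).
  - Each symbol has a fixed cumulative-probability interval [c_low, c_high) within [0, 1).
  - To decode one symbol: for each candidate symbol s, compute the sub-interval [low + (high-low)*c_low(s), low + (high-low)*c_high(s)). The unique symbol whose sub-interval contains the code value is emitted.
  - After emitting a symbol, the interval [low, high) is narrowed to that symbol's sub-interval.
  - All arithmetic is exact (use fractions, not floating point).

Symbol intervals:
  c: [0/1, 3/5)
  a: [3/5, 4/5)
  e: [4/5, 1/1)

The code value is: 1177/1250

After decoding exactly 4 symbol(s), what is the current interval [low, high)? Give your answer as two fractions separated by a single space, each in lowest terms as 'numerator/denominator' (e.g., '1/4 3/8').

Answer: 587/625 118/125

Derivation:
Step 1: interval [0/1, 1/1), width = 1/1 - 0/1 = 1/1
  'c': [0/1 + 1/1*0/1, 0/1 + 1/1*3/5) = [0/1, 3/5)
  'a': [0/1 + 1/1*3/5, 0/1 + 1/1*4/5) = [3/5, 4/5)
  'e': [0/1 + 1/1*4/5, 0/1 + 1/1*1/1) = [4/5, 1/1) <- contains code 1177/1250
  emit 'e', narrow to [4/5, 1/1)
Step 2: interval [4/5, 1/1), width = 1/1 - 4/5 = 1/5
  'c': [4/5 + 1/5*0/1, 4/5 + 1/5*3/5) = [4/5, 23/25)
  'a': [4/5 + 1/5*3/5, 4/5 + 1/5*4/5) = [23/25, 24/25) <- contains code 1177/1250
  'e': [4/5 + 1/5*4/5, 4/5 + 1/5*1/1) = [24/25, 1/1)
  emit 'a', narrow to [23/25, 24/25)
Step 3: interval [23/25, 24/25), width = 24/25 - 23/25 = 1/25
  'c': [23/25 + 1/25*0/1, 23/25 + 1/25*3/5) = [23/25, 118/125) <- contains code 1177/1250
  'a': [23/25 + 1/25*3/5, 23/25 + 1/25*4/5) = [118/125, 119/125)
  'e': [23/25 + 1/25*4/5, 23/25 + 1/25*1/1) = [119/125, 24/25)
  emit 'c', narrow to [23/25, 118/125)
Step 4: interval [23/25, 118/125), width = 118/125 - 23/25 = 3/125
  'c': [23/25 + 3/125*0/1, 23/25 + 3/125*3/5) = [23/25, 584/625)
  'a': [23/25 + 3/125*3/5, 23/25 + 3/125*4/5) = [584/625, 587/625)
  'e': [23/25 + 3/125*4/5, 23/25 + 3/125*1/1) = [587/625, 118/125) <- contains code 1177/1250
  emit 'e', narrow to [587/625, 118/125)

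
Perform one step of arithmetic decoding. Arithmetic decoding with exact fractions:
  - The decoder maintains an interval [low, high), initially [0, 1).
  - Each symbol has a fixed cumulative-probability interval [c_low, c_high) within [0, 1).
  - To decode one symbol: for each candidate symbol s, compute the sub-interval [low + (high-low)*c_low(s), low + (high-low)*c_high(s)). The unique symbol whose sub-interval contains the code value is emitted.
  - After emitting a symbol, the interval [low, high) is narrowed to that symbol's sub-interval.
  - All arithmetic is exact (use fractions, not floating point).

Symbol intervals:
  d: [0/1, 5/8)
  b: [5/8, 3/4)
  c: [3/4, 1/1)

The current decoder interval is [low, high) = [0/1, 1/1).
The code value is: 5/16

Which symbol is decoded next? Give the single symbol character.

Answer: d

Derivation:
Interval width = high − low = 1/1 − 0/1 = 1/1
Scaled code = (code − low) / width = (5/16 − 0/1) / 1/1 = 5/16
  d: [0/1, 5/8) ← scaled code falls here ✓
  b: [5/8, 3/4) 
  c: [3/4, 1/1) 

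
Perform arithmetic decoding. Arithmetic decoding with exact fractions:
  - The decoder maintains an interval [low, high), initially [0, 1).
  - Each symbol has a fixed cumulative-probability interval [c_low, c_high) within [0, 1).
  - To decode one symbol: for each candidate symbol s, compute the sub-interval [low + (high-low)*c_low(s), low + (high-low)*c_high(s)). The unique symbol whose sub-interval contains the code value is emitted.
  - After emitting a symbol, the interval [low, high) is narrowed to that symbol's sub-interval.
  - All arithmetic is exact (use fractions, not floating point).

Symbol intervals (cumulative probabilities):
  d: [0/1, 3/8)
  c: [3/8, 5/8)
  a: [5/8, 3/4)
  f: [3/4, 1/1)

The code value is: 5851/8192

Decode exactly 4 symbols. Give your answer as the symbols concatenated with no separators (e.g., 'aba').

Answer: aaaa

Derivation:
Step 1: interval [0/1, 1/1), width = 1/1 - 0/1 = 1/1
  'd': [0/1 + 1/1*0/1, 0/1 + 1/1*3/8) = [0/1, 3/8)
  'c': [0/1 + 1/1*3/8, 0/1 + 1/1*5/8) = [3/8, 5/8)
  'a': [0/1 + 1/1*5/8, 0/1 + 1/1*3/4) = [5/8, 3/4) <- contains code 5851/8192
  'f': [0/1 + 1/1*3/4, 0/1 + 1/1*1/1) = [3/4, 1/1)
  emit 'a', narrow to [5/8, 3/4)
Step 2: interval [5/8, 3/4), width = 3/4 - 5/8 = 1/8
  'd': [5/8 + 1/8*0/1, 5/8 + 1/8*3/8) = [5/8, 43/64)
  'c': [5/8 + 1/8*3/8, 5/8 + 1/8*5/8) = [43/64, 45/64)
  'a': [5/8 + 1/8*5/8, 5/8 + 1/8*3/4) = [45/64, 23/32) <- contains code 5851/8192
  'f': [5/8 + 1/8*3/4, 5/8 + 1/8*1/1) = [23/32, 3/4)
  emit 'a', narrow to [45/64, 23/32)
Step 3: interval [45/64, 23/32), width = 23/32 - 45/64 = 1/64
  'd': [45/64 + 1/64*0/1, 45/64 + 1/64*3/8) = [45/64, 363/512)
  'c': [45/64 + 1/64*3/8, 45/64 + 1/64*5/8) = [363/512, 365/512)
  'a': [45/64 + 1/64*5/8, 45/64 + 1/64*3/4) = [365/512, 183/256) <- contains code 5851/8192
  'f': [45/64 + 1/64*3/4, 45/64 + 1/64*1/1) = [183/256, 23/32)
  emit 'a', narrow to [365/512, 183/256)
Step 4: interval [365/512, 183/256), width = 183/256 - 365/512 = 1/512
  'd': [365/512 + 1/512*0/1, 365/512 + 1/512*3/8) = [365/512, 2923/4096)
  'c': [365/512 + 1/512*3/8, 365/512 + 1/512*5/8) = [2923/4096, 2925/4096)
  'a': [365/512 + 1/512*5/8, 365/512 + 1/512*3/4) = [2925/4096, 1463/2048) <- contains code 5851/8192
  'f': [365/512 + 1/512*3/4, 365/512 + 1/512*1/1) = [1463/2048, 183/256)
  emit 'a', narrow to [2925/4096, 1463/2048)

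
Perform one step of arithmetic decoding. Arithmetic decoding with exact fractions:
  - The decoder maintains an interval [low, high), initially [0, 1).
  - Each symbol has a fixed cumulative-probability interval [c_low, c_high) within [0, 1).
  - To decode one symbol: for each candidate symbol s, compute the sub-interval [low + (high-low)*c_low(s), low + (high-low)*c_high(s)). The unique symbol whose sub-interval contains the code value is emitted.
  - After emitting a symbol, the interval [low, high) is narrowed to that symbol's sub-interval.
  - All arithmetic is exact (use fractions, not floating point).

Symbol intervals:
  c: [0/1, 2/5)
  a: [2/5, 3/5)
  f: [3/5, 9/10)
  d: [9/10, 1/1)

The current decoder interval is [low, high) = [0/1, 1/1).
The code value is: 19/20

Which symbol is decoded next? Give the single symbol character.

Interval width = high − low = 1/1 − 0/1 = 1/1
Scaled code = (code − low) / width = (19/20 − 0/1) / 1/1 = 19/20
  c: [0/1, 2/5) 
  a: [2/5, 3/5) 
  f: [3/5, 9/10) 
  d: [9/10, 1/1) ← scaled code falls here ✓

Answer: d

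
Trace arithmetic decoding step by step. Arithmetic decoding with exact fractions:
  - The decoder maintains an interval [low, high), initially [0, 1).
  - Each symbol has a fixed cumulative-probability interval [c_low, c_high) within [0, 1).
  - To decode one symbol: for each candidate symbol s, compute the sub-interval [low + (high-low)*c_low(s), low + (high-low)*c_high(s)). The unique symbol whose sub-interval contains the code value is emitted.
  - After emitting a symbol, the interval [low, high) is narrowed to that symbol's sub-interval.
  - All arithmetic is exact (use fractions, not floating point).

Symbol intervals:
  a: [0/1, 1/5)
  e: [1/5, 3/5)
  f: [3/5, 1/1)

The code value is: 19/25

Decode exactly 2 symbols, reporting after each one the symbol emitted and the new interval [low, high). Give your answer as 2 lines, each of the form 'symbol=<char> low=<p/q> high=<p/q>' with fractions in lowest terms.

Step 1: interval [0/1, 1/1), width = 1/1 - 0/1 = 1/1
  'a': [0/1 + 1/1*0/1, 0/1 + 1/1*1/5) = [0/1, 1/5)
  'e': [0/1 + 1/1*1/5, 0/1 + 1/1*3/5) = [1/5, 3/5)
  'f': [0/1 + 1/1*3/5, 0/1 + 1/1*1/1) = [3/5, 1/1) <- contains code 19/25
  emit 'f', narrow to [3/5, 1/1)
Step 2: interval [3/5, 1/1), width = 1/1 - 3/5 = 2/5
  'a': [3/5 + 2/5*0/1, 3/5 + 2/5*1/5) = [3/5, 17/25)
  'e': [3/5 + 2/5*1/5, 3/5 + 2/5*3/5) = [17/25, 21/25) <- contains code 19/25
  'f': [3/5 + 2/5*3/5, 3/5 + 2/5*1/1) = [21/25, 1/1)
  emit 'e', narrow to [17/25, 21/25)

Answer: symbol=f low=3/5 high=1/1
symbol=e low=17/25 high=21/25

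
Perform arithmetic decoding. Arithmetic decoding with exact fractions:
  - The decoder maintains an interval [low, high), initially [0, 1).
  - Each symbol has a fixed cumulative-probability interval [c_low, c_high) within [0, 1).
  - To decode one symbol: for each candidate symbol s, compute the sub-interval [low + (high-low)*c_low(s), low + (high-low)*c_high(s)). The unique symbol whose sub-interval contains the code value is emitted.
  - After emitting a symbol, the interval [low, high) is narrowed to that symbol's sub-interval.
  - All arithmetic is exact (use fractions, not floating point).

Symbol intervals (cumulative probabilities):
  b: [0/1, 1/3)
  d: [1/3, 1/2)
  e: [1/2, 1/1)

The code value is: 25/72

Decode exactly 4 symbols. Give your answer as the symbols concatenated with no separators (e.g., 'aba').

Answer: dbbe

Derivation:
Step 1: interval [0/1, 1/1), width = 1/1 - 0/1 = 1/1
  'b': [0/1 + 1/1*0/1, 0/1 + 1/1*1/3) = [0/1, 1/3)
  'd': [0/1 + 1/1*1/3, 0/1 + 1/1*1/2) = [1/3, 1/2) <- contains code 25/72
  'e': [0/1 + 1/1*1/2, 0/1 + 1/1*1/1) = [1/2, 1/1)
  emit 'd', narrow to [1/3, 1/2)
Step 2: interval [1/3, 1/2), width = 1/2 - 1/3 = 1/6
  'b': [1/3 + 1/6*0/1, 1/3 + 1/6*1/3) = [1/3, 7/18) <- contains code 25/72
  'd': [1/3 + 1/6*1/3, 1/3 + 1/6*1/2) = [7/18, 5/12)
  'e': [1/3 + 1/6*1/2, 1/3 + 1/6*1/1) = [5/12, 1/2)
  emit 'b', narrow to [1/3, 7/18)
Step 3: interval [1/3, 7/18), width = 7/18 - 1/3 = 1/18
  'b': [1/3 + 1/18*0/1, 1/3 + 1/18*1/3) = [1/3, 19/54) <- contains code 25/72
  'd': [1/3 + 1/18*1/3, 1/3 + 1/18*1/2) = [19/54, 13/36)
  'e': [1/3 + 1/18*1/2, 1/3 + 1/18*1/1) = [13/36, 7/18)
  emit 'b', narrow to [1/3, 19/54)
Step 4: interval [1/3, 19/54), width = 19/54 - 1/3 = 1/54
  'b': [1/3 + 1/54*0/1, 1/3 + 1/54*1/3) = [1/3, 55/162)
  'd': [1/3 + 1/54*1/3, 1/3 + 1/54*1/2) = [55/162, 37/108)
  'e': [1/3 + 1/54*1/2, 1/3 + 1/54*1/1) = [37/108, 19/54) <- contains code 25/72
  emit 'e', narrow to [37/108, 19/54)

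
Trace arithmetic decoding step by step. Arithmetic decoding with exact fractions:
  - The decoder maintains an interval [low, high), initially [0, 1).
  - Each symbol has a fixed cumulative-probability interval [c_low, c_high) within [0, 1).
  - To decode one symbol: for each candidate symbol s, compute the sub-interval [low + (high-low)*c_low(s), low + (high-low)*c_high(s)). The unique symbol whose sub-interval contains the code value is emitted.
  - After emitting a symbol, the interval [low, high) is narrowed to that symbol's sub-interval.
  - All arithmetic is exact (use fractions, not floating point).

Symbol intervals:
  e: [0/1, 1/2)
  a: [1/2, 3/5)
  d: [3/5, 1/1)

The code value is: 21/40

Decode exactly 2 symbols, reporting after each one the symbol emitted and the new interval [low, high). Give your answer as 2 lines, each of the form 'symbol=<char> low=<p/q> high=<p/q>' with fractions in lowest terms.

Step 1: interval [0/1, 1/1), width = 1/1 - 0/1 = 1/1
  'e': [0/1 + 1/1*0/1, 0/1 + 1/1*1/2) = [0/1, 1/2)
  'a': [0/1 + 1/1*1/2, 0/1 + 1/1*3/5) = [1/2, 3/5) <- contains code 21/40
  'd': [0/1 + 1/1*3/5, 0/1 + 1/1*1/1) = [3/5, 1/1)
  emit 'a', narrow to [1/2, 3/5)
Step 2: interval [1/2, 3/5), width = 3/5 - 1/2 = 1/10
  'e': [1/2 + 1/10*0/1, 1/2 + 1/10*1/2) = [1/2, 11/20) <- contains code 21/40
  'a': [1/2 + 1/10*1/2, 1/2 + 1/10*3/5) = [11/20, 14/25)
  'd': [1/2 + 1/10*3/5, 1/2 + 1/10*1/1) = [14/25, 3/5)
  emit 'e', narrow to [1/2, 11/20)

Answer: symbol=a low=1/2 high=3/5
symbol=e low=1/2 high=11/20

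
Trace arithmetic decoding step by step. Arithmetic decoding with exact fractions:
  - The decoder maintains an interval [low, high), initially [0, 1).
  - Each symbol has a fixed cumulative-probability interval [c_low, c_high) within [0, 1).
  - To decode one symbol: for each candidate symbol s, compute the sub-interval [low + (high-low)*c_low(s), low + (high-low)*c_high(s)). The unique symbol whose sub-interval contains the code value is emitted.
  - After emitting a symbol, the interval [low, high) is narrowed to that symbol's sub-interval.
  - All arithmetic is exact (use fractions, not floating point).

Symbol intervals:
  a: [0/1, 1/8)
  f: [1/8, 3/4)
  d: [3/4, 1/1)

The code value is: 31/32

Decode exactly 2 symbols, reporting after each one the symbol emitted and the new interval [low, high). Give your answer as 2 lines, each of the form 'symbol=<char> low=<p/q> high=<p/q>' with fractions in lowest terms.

Answer: symbol=d low=3/4 high=1/1
symbol=d low=15/16 high=1/1

Derivation:
Step 1: interval [0/1, 1/1), width = 1/1 - 0/1 = 1/1
  'a': [0/1 + 1/1*0/1, 0/1 + 1/1*1/8) = [0/1, 1/8)
  'f': [0/1 + 1/1*1/8, 0/1 + 1/1*3/4) = [1/8, 3/4)
  'd': [0/1 + 1/1*3/4, 0/1 + 1/1*1/1) = [3/4, 1/1) <- contains code 31/32
  emit 'd', narrow to [3/4, 1/1)
Step 2: interval [3/4, 1/1), width = 1/1 - 3/4 = 1/4
  'a': [3/4 + 1/4*0/1, 3/4 + 1/4*1/8) = [3/4, 25/32)
  'f': [3/4 + 1/4*1/8, 3/4 + 1/4*3/4) = [25/32, 15/16)
  'd': [3/4 + 1/4*3/4, 3/4 + 1/4*1/1) = [15/16, 1/1) <- contains code 31/32
  emit 'd', narrow to [15/16, 1/1)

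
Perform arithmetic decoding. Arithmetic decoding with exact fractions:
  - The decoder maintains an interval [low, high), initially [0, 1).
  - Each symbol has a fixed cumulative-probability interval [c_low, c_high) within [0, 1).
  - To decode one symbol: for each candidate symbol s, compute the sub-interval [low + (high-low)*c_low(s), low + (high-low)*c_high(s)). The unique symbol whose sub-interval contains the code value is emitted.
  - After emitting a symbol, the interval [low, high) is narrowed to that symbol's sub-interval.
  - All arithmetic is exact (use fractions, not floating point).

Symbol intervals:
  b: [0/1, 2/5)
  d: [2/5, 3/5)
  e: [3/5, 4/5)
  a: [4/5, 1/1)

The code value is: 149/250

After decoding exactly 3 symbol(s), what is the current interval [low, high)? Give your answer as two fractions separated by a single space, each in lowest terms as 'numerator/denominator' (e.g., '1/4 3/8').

Step 1: interval [0/1, 1/1), width = 1/1 - 0/1 = 1/1
  'b': [0/1 + 1/1*0/1, 0/1 + 1/1*2/5) = [0/1, 2/5)
  'd': [0/1 + 1/1*2/5, 0/1 + 1/1*3/5) = [2/5, 3/5) <- contains code 149/250
  'e': [0/1 + 1/1*3/5, 0/1 + 1/1*4/5) = [3/5, 4/5)
  'a': [0/1 + 1/1*4/5, 0/1 + 1/1*1/1) = [4/5, 1/1)
  emit 'd', narrow to [2/5, 3/5)
Step 2: interval [2/5, 3/5), width = 3/5 - 2/5 = 1/5
  'b': [2/5 + 1/5*0/1, 2/5 + 1/5*2/5) = [2/5, 12/25)
  'd': [2/5 + 1/5*2/5, 2/5 + 1/5*3/5) = [12/25, 13/25)
  'e': [2/5 + 1/5*3/5, 2/5 + 1/5*4/5) = [13/25, 14/25)
  'a': [2/5 + 1/5*4/5, 2/5 + 1/5*1/1) = [14/25, 3/5) <- contains code 149/250
  emit 'a', narrow to [14/25, 3/5)
Step 3: interval [14/25, 3/5), width = 3/5 - 14/25 = 1/25
  'b': [14/25 + 1/25*0/1, 14/25 + 1/25*2/5) = [14/25, 72/125)
  'd': [14/25 + 1/25*2/5, 14/25 + 1/25*3/5) = [72/125, 73/125)
  'e': [14/25 + 1/25*3/5, 14/25 + 1/25*4/5) = [73/125, 74/125)
  'a': [14/25 + 1/25*4/5, 14/25 + 1/25*1/1) = [74/125, 3/5) <- contains code 149/250
  emit 'a', narrow to [74/125, 3/5)

Answer: 74/125 3/5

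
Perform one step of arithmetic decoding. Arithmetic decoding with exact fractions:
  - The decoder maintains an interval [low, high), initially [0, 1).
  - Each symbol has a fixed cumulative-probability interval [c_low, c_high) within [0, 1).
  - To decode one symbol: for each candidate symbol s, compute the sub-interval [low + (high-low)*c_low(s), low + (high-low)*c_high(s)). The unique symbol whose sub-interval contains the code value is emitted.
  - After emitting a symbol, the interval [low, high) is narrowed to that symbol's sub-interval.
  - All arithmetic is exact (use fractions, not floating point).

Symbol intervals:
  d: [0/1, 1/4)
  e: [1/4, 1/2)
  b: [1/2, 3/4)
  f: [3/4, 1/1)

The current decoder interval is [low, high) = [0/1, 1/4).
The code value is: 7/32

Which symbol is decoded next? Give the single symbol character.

Answer: f

Derivation:
Interval width = high − low = 1/4 − 0/1 = 1/4
Scaled code = (code − low) / width = (7/32 − 0/1) / 1/4 = 7/8
  d: [0/1, 1/4) 
  e: [1/4, 1/2) 
  b: [1/2, 3/4) 
  f: [3/4, 1/1) ← scaled code falls here ✓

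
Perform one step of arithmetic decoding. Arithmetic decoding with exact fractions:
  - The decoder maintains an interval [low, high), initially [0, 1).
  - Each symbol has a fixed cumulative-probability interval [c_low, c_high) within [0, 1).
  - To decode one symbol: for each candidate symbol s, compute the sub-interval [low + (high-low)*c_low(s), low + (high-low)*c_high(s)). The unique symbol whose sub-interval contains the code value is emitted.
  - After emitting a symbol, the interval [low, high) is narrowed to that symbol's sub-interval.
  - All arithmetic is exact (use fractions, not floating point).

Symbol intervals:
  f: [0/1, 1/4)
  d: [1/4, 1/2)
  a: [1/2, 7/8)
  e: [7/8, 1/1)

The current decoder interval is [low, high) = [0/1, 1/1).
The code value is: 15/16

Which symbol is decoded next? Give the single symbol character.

Answer: e

Derivation:
Interval width = high − low = 1/1 − 0/1 = 1/1
Scaled code = (code − low) / width = (15/16 − 0/1) / 1/1 = 15/16
  f: [0/1, 1/4) 
  d: [1/4, 1/2) 
  a: [1/2, 7/8) 
  e: [7/8, 1/1) ← scaled code falls here ✓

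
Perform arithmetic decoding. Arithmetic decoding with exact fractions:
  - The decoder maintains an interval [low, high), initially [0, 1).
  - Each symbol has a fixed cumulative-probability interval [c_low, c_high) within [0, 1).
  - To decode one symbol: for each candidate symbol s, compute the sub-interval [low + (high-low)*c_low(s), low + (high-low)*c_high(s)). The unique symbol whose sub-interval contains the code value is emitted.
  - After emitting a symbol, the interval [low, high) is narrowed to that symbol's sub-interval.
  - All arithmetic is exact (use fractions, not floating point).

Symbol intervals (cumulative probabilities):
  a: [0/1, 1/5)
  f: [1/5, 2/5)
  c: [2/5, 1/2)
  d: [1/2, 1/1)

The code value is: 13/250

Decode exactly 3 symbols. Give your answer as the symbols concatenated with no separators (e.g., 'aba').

Step 1: interval [0/1, 1/1), width = 1/1 - 0/1 = 1/1
  'a': [0/1 + 1/1*0/1, 0/1 + 1/1*1/5) = [0/1, 1/5) <- contains code 13/250
  'f': [0/1 + 1/1*1/5, 0/1 + 1/1*2/5) = [1/5, 2/5)
  'c': [0/1 + 1/1*2/5, 0/1 + 1/1*1/2) = [2/5, 1/2)
  'd': [0/1 + 1/1*1/2, 0/1 + 1/1*1/1) = [1/2, 1/1)
  emit 'a', narrow to [0/1, 1/5)
Step 2: interval [0/1, 1/5), width = 1/5 - 0/1 = 1/5
  'a': [0/1 + 1/5*0/1, 0/1 + 1/5*1/5) = [0/1, 1/25)
  'f': [0/1 + 1/5*1/5, 0/1 + 1/5*2/5) = [1/25, 2/25) <- contains code 13/250
  'c': [0/1 + 1/5*2/5, 0/1 + 1/5*1/2) = [2/25, 1/10)
  'd': [0/1 + 1/5*1/2, 0/1 + 1/5*1/1) = [1/10, 1/5)
  emit 'f', narrow to [1/25, 2/25)
Step 3: interval [1/25, 2/25), width = 2/25 - 1/25 = 1/25
  'a': [1/25 + 1/25*0/1, 1/25 + 1/25*1/5) = [1/25, 6/125)
  'f': [1/25 + 1/25*1/5, 1/25 + 1/25*2/5) = [6/125, 7/125) <- contains code 13/250
  'c': [1/25 + 1/25*2/5, 1/25 + 1/25*1/2) = [7/125, 3/50)
  'd': [1/25 + 1/25*1/2, 1/25 + 1/25*1/1) = [3/50, 2/25)
  emit 'f', narrow to [6/125, 7/125)

Answer: aff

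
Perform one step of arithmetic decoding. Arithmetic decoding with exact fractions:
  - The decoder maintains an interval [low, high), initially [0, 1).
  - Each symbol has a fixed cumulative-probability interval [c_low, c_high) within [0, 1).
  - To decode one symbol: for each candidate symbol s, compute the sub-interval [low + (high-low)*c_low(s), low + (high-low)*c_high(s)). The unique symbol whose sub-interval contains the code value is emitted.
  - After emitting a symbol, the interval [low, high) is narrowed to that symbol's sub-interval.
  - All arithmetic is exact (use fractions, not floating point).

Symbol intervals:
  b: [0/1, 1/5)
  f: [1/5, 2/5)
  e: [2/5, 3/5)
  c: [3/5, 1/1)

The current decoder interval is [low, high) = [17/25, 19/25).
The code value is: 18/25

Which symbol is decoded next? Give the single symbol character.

Interval width = high − low = 19/25 − 17/25 = 2/25
Scaled code = (code − low) / width = (18/25 − 17/25) / 2/25 = 1/2
  b: [0/1, 1/5) 
  f: [1/5, 2/5) 
  e: [2/5, 3/5) ← scaled code falls here ✓
  c: [3/5, 1/1) 

Answer: e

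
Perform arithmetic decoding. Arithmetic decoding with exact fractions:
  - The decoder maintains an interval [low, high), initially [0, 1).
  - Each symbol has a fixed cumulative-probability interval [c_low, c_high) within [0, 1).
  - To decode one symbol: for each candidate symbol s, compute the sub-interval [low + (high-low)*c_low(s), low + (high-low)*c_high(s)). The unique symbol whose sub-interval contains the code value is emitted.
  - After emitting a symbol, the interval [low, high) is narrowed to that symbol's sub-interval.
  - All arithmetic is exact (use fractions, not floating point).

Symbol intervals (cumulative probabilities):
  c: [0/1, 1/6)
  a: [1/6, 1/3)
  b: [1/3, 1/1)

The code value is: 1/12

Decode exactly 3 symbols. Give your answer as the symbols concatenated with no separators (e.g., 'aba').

Step 1: interval [0/1, 1/1), width = 1/1 - 0/1 = 1/1
  'c': [0/1 + 1/1*0/1, 0/1 + 1/1*1/6) = [0/1, 1/6) <- contains code 1/12
  'a': [0/1 + 1/1*1/6, 0/1 + 1/1*1/3) = [1/6, 1/3)
  'b': [0/1 + 1/1*1/3, 0/1 + 1/1*1/1) = [1/3, 1/1)
  emit 'c', narrow to [0/1, 1/6)
Step 2: interval [0/1, 1/6), width = 1/6 - 0/1 = 1/6
  'c': [0/1 + 1/6*0/1, 0/1 + 1/6*1/6) = [0/1, 1/36)
  'a': [0/1 + 1/6*1/6, 0/1 + 1/6*1/3) = [1/36, 1/18)
  'b': [0/1 + 1/6*1/3, 0/1 + 1/6*1/1) = [1/18, 1/6) <- contains code 1/12
  emit 'b', narrow to [1/18, 1/6)
Step 3: interval [1/18, 1/6), width = 1/6 - 1/18 = 1/9
  'c': [1/18 + 1/9*0/1, 1/18 + 1/9*1/6) = [1/18, 2/27)
  'a': [1/18 + 1/9*1/6, 1/18 + 1/9*1/3) = [2/27, 5/54) <- contains code 1/12
  'b': [1/18 + 1/9*1/3, 1/18 + 1/9*1/1) = [5/54, 1/6)
  emit 'a', narrow to [2/27, 5/54)

Answer: cba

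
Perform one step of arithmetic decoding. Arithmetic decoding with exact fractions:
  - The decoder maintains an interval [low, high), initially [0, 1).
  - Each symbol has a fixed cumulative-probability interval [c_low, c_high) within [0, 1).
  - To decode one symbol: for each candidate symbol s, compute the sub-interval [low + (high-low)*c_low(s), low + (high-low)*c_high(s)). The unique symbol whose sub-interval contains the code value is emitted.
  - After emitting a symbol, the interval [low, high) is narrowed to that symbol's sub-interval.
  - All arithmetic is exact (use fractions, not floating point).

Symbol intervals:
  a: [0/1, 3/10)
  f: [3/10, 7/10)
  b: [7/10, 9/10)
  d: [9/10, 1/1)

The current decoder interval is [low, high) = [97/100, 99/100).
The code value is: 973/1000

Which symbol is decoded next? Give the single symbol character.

Interval width = high − low = 99/100 − 97/100 = 1/50
Scaled code = (code − low) / width = (973/1000 − 97/100) / 1/50 = 3/20
  a: [0/1, 3/10) ← scaled code falls here ✓
  f: [3/10, 7/10) 
  b: [7/10, 9/10) 
  d: [9/10, 1/1) 

Answer: a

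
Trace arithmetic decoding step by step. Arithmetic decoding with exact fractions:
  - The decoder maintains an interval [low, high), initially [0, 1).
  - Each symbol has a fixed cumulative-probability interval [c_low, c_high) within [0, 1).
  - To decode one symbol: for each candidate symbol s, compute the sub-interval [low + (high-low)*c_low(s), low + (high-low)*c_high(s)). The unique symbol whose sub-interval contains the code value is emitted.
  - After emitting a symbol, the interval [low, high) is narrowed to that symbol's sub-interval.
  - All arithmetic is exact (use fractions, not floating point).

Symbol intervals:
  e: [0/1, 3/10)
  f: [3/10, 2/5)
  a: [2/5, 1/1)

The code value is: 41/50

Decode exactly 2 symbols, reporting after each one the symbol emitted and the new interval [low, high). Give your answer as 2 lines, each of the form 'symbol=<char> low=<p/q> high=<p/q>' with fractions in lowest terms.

Step 1: interval [0/1, 1/1), width = 1/1 - 0/1 = 1/1
  'e': [0/1 + 1/1*0/1, 0/1 + 1/1*3/10) = [0/1, 3/10)
  'f': [0/1 + 1/1*3/10, 0/1 + 1/1*2/5) = [3/10, 2/5)
  'a': [0/1 + 1/1*2/5, 0/1 + 1/1*1/1) = [2/5, 1/1) <- contains code 41/50
  emit 'a', narrow to [2/5, 1/1)
Step 2: interval [2/5, 1/1), width = 1/1 - 2/5 = 3/5
  'e': [2/5 + 3/5*0/1, 2/5 + 3/5*3/10) = [2/5, 29/50)
  'f': [2/5 + 3/5*3/10, 2/5 + 3/5*2/5) = [29/50, 16/25)
  'a': [2/5 + 3/5*2/5, 2/5 + 3/5*1/1) = [16/25, 1/1) <- contains code 41/50
  emit 'a', narrow to [16/25, 1/1)

Answer: symbol=a low=2/5 high=1/1
symbol=a low=16/25 high=1/1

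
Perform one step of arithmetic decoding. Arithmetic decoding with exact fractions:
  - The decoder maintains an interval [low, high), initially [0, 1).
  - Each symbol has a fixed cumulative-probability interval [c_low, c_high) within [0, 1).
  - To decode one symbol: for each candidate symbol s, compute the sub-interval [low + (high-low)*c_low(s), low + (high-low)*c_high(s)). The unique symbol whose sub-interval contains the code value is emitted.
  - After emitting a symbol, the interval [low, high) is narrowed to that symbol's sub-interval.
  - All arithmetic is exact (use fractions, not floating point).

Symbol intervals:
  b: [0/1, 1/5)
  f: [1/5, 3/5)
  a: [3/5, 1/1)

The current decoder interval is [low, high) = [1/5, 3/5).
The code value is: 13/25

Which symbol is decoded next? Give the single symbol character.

Interval width = high − low = 3/5 − 1/5 = 2/5
Scaled code = (code − low) / width = (13/25 − 1/5) / 2/5 = 4/5
  b: [0/1, 1/5) 
  f: [1/5, 3/5) 
  a: [3/5, 1/1) ← scaled code falls here ✓

Answer: a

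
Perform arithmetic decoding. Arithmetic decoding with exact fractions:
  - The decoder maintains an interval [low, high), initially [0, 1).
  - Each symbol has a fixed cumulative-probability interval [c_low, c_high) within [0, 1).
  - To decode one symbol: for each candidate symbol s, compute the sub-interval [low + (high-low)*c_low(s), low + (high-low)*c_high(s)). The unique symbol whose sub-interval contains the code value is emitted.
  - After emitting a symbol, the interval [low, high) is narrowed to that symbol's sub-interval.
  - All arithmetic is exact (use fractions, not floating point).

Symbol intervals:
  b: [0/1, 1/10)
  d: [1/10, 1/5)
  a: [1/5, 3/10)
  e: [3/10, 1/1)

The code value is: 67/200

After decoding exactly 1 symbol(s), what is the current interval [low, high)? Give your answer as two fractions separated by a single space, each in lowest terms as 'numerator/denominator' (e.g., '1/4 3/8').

Answer: 3/10 1/1

Derivation:
Step 1: interval [0/1, 1/1), width = 1/1 - 0/1 = 1/1
  'b': [0/1 + 1/1*0/1, 0/1 + 1/1*1/10) = [0/1, 1/10)
  'd': [0/1 + 1/1*1/10, 0/1 + 1/1*1/5) = [1/10, 1/5)
  'a': [0/1 + 1/1*1/5, 0/1 + 1/1*3/10) = [1/5, 3/10)
  'e': [0/1 + 1/1*3/10, 0/1 + 1/1*1/1) = [3/10, 1/1) <- contains code 67/200
  emit 'e', narrow to [3/10, 1/1)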